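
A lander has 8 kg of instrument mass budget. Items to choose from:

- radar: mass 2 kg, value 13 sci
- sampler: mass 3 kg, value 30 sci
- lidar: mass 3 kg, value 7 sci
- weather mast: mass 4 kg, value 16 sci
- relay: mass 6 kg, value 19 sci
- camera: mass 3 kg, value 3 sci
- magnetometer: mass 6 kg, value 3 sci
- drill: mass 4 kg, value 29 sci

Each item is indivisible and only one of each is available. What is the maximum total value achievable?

59 sci

Check high-value combinations within 8 kg:
- sampler+drill: mass 3+4=7, value 30+29=59
- radar+sampler+lidar: mass 2+3+3=8, value 13+30+7=50
- sampler+weather mast: mass 3+4=7, value 30+16=46
Best: 59 sci.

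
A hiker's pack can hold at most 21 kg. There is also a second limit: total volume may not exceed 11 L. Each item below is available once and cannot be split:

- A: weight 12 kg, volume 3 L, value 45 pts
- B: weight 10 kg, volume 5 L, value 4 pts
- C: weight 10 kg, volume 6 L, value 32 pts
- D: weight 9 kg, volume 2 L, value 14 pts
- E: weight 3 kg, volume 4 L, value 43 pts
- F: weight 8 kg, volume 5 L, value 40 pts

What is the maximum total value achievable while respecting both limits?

Feasible sets respecting both limits:
- D+E+F: weight 20, volume 11, value 97
- A+E: weight 15, volume 7, value 88
- A+F: weight 20, volume 8, value 85
- E+F: weight 11, volume 9, value 83
Best: 97 pts.

97 pts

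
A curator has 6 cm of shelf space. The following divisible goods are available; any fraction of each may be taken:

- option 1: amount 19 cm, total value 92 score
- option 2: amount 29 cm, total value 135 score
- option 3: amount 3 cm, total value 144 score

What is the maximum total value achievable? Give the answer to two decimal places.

158.53

Take in order of value per unit:
- option 3 (144/3 per unit): all 3 → value 144, running total 144.00
- option 1 (92/19 per unit): 3 of 19 → value 3×92/19 = 14.5263, running total 158.53
Total 158.53.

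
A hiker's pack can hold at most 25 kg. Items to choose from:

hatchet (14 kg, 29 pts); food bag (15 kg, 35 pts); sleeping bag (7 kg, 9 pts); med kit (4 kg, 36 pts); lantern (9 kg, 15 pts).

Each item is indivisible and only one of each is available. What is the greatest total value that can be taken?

74 pts

This is a 0/1 knapsack; check combinations near the capacity.
- hatchet+sleeping bag+med kit: weight 14+7+4=25, value 29+9+36=74
- food bag+med kit: weight 15+4=19, value 35+36=71
- hatchet+med kit: weight 14+4=18, value 29+36=65
Best: 74 pts.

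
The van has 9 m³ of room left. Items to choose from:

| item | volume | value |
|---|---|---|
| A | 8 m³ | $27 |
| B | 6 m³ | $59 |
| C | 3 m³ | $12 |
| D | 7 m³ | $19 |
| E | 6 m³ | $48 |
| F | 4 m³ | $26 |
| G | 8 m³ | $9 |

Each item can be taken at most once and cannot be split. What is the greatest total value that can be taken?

Check high-value combinations within 9 m³:
- B+C: volume 6+3=9, value 59+12=71
- C+E: volume 3+6=9, value 12+48=60
- B: volume 6, value 59
Best: $71.

$71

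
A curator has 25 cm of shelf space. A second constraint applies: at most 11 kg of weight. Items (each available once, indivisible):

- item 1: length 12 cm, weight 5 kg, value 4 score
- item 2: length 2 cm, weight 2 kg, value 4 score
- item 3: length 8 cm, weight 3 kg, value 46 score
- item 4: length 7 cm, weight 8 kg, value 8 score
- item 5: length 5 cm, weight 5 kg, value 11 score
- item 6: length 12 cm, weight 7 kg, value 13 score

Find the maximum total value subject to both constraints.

61 score

Feasible sets respecting both limits:
- item 2+item 3+item 5: length 15, weight 10, value 61
- item 3+item 6: length 20, weight 10, value 59
- item 3+item 5: length 13, weight 8, value 57
- item 1+item 2+item 3: length 22, weight 10, value 54
Best: 61 score.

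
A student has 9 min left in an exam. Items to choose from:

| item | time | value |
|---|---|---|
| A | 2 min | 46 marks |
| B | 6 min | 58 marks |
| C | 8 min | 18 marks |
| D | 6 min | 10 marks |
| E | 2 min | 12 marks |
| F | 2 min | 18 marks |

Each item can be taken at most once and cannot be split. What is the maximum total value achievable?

Check high-value combinations within 9 min:
- A+B: time 2+6=8, value 46+58=104
- A+E+F: time 2+2+2=6, value 46+12+18=76
- B+F: time 6+2=8, value 58+18=76
- B+E: time 6+2=8, value 58+12=70
- A+F: time 2+2=4, value 46+18=64
Best: 104 marks.

104 marks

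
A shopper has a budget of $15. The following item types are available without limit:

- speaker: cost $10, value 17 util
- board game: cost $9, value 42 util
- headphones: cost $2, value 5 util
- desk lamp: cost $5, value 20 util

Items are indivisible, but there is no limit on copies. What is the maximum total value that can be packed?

Best value-per-unit is board game at 42/9; filling with it alone gives 1×42 = 42.
Optimal mix: 1×board game + 1×desk lamp → cost 14, value 62.

62 util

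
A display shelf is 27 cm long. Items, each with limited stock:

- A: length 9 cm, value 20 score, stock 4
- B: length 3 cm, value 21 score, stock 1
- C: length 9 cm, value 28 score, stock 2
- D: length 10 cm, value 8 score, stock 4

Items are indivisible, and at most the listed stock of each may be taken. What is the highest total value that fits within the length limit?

Best selections within length 27 and stock limits:
- 1×B + 2×C: length 21, value 77
- 1×A + 2×C: length 27, value 76
- 1×A + 1×B + 1×C: length 21, value 69
- 2×A + 1×C: length 27, value 68
Best: 77 score.

77 score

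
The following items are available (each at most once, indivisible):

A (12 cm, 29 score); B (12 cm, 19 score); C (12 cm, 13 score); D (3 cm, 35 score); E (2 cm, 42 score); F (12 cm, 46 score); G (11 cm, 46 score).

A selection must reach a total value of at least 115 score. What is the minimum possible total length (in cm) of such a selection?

Subsets with value ≥ 115, sorted by total length:
- D+E+G: length 16, value 123
- D+E+F: length 17, value 123
- E+F+G: length 25, value 134
Minimum length: 16 cm.

16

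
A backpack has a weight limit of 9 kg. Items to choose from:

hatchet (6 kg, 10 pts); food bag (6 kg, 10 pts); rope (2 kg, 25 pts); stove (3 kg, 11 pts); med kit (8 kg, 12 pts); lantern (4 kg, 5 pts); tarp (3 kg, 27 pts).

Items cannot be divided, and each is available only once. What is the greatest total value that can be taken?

63 pts

Check high-value combinations within 9 kg:
- rope+stove+tarp: weight 2+3+3=8, value 25+11+27=63
- rope+lantern+tarp: weight 2+4+3=9, value 25+5+27=57
- rope+tarp: weight 2+3=5, value 25+27=52
- rope+stove+lantern: weight 2+3+4=9, value 25+11+5=41
- stove+tarp: weight 3+3=6, value 11+27=38
Best: 63 pts.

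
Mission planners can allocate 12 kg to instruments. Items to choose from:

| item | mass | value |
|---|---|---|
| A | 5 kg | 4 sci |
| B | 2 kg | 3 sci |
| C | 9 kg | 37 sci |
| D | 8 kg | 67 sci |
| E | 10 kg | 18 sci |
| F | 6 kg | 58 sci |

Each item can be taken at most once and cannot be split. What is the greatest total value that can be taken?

Check high-value combinations within 12 kg:
- B+D: mass 2+8=10, value 3+67=70
- D: mass 8, value 67
- A+F: mass 5+6=11, value 4+58=62
- B+F: mass 2+6=8, value 3+58=61
Best: 70 sci.

70 sci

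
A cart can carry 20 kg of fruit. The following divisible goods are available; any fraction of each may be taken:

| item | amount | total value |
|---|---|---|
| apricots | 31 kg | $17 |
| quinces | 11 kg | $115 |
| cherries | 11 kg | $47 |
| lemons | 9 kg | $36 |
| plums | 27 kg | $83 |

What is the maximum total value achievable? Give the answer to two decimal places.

Take in order of value per unit:
- quinces (115/11 per unit): all 11 → value 115, running total 115.00
- cherries (47/11 per unit): 9 of 11 → value 9×47/11 = 38.4545, running total 153.45
Total 153.45.

153.45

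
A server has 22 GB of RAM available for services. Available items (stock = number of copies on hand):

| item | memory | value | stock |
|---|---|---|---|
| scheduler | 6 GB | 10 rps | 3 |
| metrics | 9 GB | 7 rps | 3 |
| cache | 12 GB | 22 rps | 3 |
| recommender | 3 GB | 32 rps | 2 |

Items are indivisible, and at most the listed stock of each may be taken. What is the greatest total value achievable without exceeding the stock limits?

86 rps

Best selections within memory 22 and stock limits:
- 1×cache + 2×recommender: memory 18, value 86
- 2×scheduler + 2×recommender: memory 18, value 84
- 1×scheduler + 1×metrics + 2×recommender: memory 21, value 81
- 1×scheduler + 2×recommender: memory 12, value 74
Best: 86 rps.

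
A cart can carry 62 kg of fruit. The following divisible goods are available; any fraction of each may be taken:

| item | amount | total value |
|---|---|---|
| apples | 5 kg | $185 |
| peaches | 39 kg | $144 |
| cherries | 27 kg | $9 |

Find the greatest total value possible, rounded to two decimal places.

335.00

Take in order of value per unit:
- apples (185/5 per unit): all 5 → value 185, running total 185.00
- peaches (144/39 per unit): all 39 → value 144, running total 329.00
- cherries (9/27 per unit): 18 of 27 → value 18×9/27 = 6.0000, running total 335.00
Total 335.00.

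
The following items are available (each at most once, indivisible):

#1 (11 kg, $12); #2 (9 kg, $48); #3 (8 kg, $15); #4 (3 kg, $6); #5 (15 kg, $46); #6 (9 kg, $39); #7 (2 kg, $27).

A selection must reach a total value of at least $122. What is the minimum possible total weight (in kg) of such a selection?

28

Subsets with value ≥ 122, sorted by total weight:
- #2+#3+#6+#7: weight 28, value 129
- #2+#4+#5+#7: weight 29, value 127
Minimum weight: 28 kg.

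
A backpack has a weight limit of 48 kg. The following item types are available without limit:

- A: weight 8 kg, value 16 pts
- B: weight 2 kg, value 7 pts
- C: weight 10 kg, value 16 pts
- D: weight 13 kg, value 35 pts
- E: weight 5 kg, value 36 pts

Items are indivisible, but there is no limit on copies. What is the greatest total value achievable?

Best value-per-unit is E at 36/5; filling with it alone gives 9×36 = 324.
Optimal mix: 1×B + 9×E → weight 47, value 331.

331 pts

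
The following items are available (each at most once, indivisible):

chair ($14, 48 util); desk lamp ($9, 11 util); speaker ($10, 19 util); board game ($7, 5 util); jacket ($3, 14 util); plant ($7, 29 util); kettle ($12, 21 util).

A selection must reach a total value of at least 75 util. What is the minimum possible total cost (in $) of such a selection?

Subsets with value ≥ 75, sorted by total cost:
- chair+plant: cost 21, value 77
- chair+jacket+plant: cost 24, value 91
- chair+speaker+jacket: cost 27, value 81
- chair+board game+plant: cost 28, value 82
Minimum cost: 21 $.

21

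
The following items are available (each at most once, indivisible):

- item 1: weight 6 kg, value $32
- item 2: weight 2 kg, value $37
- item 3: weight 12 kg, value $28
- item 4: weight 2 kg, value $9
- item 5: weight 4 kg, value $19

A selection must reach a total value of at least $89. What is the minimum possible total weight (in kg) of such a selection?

14

Subsets with value ≥ 89, sorted by total weight:
- item 1+item 2+item 4+item 5: weight 14, value 97
- item 1+item 2+item 3: weight 20, value 97
Minimum weight: 14 kg.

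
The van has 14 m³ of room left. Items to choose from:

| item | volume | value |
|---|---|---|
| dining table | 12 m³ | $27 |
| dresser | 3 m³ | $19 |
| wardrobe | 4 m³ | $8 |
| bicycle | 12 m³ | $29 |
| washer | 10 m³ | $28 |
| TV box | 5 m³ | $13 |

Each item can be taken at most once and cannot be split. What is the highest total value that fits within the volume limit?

Check high-value combinations within 14 m³:
- dresser+washer: volume 3+10=13, value 19+28=47
- dresser+wardrobe+TV box: volume 3+4+5=12, value 19+8+13=40
- wardrobe+washer: volume 4+10=14, value 8+28=36
- dresser+TV box: volume 3+5=8, value 19+13=32
Best: $47.

$47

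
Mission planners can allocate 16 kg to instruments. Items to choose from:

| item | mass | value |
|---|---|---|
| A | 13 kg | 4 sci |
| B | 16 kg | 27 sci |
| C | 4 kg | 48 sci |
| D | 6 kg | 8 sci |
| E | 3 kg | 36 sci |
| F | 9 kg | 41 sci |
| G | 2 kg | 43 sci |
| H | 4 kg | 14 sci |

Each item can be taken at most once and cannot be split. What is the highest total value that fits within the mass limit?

Check high-value combinations within 16 kg:
- C+E+G+H: mass 4+3+2+4=13, value 48+36+43+14=141
- C+D+E+G: mass 4+6+3+2=15, value 48+8+36+43=135
- C+F+G: mass 4+9+2=15, value 48+41+43=132
- C+E+G: mass 4+3+2=9, value 48+36+43=127
Best: 141 sci.

141 sci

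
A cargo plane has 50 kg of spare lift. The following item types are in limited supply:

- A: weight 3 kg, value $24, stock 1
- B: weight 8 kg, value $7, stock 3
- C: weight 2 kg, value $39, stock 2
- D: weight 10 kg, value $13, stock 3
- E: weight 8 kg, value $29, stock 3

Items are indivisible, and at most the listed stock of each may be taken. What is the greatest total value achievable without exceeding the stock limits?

$209

Top feasible selections:
- 1×A + 1×B + 2×C + 1×D + 3×E: weight 49, value 209
- 1×A + 2×B + 2×C + 3×E: weight 47, value 203
Best: $209.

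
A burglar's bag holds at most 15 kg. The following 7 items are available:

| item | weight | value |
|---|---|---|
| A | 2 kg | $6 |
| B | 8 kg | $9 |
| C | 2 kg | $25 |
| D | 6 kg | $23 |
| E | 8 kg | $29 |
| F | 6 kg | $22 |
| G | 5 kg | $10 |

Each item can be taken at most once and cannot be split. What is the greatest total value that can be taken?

$70

Check high-value combinations within 15 kg:
- C+D+F: weight 2+6+6=14, value 25+23+22=70
- A+C+D+G: weight 2+2+6+5=15, value 6+25+23+10=64
- C+E+G: weight 2+8+5=15, value 25+29+10=64
- A+C+F+G: weight 2+2+6+5=15, value 6+25+22+10=63
Best: $70.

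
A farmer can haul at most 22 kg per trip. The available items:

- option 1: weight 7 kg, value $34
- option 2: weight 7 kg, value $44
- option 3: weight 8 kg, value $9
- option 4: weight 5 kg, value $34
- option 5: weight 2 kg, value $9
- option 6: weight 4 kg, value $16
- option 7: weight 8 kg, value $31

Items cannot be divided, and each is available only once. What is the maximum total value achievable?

$121

Check high-value combinations within 22 kg:
- option 1+option 2+option 4+option 5: weight 7+7+5+2=21, value 34+44+34+9=121
- option 2+option 4+option 5+option 7: weight 7+5+2+8=22, value 44+34+9+31=118
- option 1+option 2+option 4: weight 7+7+5=19, value 34+44+34=112
- option 2+option 4+option 7: weight 7+5+8=20, value 44+34+31=109
Best: $121.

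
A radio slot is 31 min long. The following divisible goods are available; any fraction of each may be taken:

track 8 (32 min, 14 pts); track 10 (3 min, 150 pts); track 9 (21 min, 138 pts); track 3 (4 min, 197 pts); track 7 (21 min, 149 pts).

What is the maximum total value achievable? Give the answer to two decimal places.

Take in order of value per unit:
- track 10 (150/3 per unit): all 3 → value 150, running total 150.00
- track 3 (197/4 per unit): all 4 → value 197, running total 347.00
- track 7 (149/21 per unit): all 21 → value 149, running total 496.00
- track 9 (138/21 per unit): 3 of 21 → value 3×138/21 = 19.7143, running total 515.71
Total 515.71.

515.71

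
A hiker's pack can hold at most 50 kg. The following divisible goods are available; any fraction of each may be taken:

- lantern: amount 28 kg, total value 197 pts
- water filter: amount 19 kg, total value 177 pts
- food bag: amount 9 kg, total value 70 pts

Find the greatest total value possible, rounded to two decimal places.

401.79

Take in order of value per unit:
- water filter (177/19 per unit): all 19 → value 177, running total 177.00
- food bag (70/9 per unit): all 9 → value 70, running total 247.00
- lantern (197/28 per unit): 22 of 28 → value 22×197/28 = 154.7857, running total 401.79
Total 401.79.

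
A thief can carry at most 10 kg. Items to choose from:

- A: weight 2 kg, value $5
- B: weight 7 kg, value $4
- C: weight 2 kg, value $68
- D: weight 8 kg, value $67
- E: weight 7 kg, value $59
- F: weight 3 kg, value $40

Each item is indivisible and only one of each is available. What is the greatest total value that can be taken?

$135

Check high-value combinations within 10 kg:
- C+D: weight 2+8=10, value 68+67=135
- C+E: weight 2+7=9, value 68+59=127
- A+C+F: weight 2+2+3=7, value 5+68+40=113
Best: $135.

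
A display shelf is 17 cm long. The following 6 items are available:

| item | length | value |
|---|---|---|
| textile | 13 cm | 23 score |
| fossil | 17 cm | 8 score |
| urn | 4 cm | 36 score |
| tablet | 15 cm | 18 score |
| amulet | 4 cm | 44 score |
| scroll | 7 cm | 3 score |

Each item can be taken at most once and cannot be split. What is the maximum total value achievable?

Check high-value combinations within 17 cm:
- urn+amulet+scroll: length 4+4+7=15, value 36+44+3=83
- urn+amulet: length 4+4=8, value 36+44=80
- textile+amulet: length 13+4=17, value 23+44=67
- textile+urn: length 13+4=17, value 23+36=59
Best: 83 score.

83 score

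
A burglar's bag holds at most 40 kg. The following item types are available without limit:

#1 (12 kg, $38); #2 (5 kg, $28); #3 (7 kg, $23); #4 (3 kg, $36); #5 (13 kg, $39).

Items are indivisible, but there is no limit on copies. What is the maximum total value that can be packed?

Best value-per-unit is #4 at 36/3, and filling with it alone uses weight 13×3=39. No mix of the others beats 13×36 = 468.

$468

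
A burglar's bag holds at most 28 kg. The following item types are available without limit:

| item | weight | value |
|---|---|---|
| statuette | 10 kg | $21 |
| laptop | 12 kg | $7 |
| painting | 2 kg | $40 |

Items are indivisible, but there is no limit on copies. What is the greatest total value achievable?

$560

Best value-per-unit is painting at 40/2, and filling with it alone uses weight 14×2=28. No mix of the others beats 14×40 = 560.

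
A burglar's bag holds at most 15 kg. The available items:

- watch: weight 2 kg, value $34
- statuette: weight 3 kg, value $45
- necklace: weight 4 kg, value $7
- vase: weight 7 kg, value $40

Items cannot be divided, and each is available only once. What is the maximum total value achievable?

Check high-value combinations within 15 kg:
- watch+statuette+vase: weight 2+3+7=12, value 34+45+40=119
- statuette+necklace+vase: weight 3+4+7=14, value 45+7+40=92
- watch+statuette+necklace: weight 2+3+4=9, value 34+45+7=86
- statuette+vase: weight 3+7=10, value 45+40=85
Best: $119.

$119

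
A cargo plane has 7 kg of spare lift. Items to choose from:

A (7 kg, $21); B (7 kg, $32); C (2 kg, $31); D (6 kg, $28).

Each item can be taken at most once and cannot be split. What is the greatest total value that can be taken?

$32

This is a 0/1 knapsack; check combinations near the capacity.
- B: weight 7, value 32
- C: weight 2, value 31
- D: weight 6, value 28
- A: weight 7, value 21
Best: $32.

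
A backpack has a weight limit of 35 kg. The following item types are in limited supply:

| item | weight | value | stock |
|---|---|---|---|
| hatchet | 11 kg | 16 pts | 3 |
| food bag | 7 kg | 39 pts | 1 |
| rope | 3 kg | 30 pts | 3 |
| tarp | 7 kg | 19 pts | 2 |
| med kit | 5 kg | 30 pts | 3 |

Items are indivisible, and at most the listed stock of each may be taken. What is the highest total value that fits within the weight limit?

Top feasible selections:
- 1×food bag + 3×rope + 3×med kit: weight 31, value 219
- 1×food bag + 3×rope + 1×tarp + 2×med kit: weight 33, value 208
- 1×food bag + 2×rope + 1×tarp + 3×med kit: weight 35, value 208
Best: 219 pts.

219 pts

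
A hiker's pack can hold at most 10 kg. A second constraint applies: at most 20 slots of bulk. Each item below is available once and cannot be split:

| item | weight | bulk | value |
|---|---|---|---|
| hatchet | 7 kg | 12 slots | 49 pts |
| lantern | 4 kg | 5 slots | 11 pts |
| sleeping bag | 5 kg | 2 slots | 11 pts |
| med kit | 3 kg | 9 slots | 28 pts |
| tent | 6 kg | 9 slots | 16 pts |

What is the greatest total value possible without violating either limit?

Feasible sets respecting both limits:
- hatchet: weight 7, bulk 12, value 49
- med kit+tent: weight 9, bulk 18, value 44
- lantern+med kit: weight 7, bulk 14, value 39
- sleeping bag+med kit: weight 8, bulk 11, value 39
Best: 49 pts.

49 pts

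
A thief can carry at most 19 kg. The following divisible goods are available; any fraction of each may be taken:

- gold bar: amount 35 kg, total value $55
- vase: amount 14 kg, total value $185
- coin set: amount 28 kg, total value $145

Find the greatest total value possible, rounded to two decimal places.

Take in order of value per unit:
- vase (185/14 per unit): all 14 → value 185, running total 185.00
- coin set (145/28 per unit): 5 of 28 → value 5×145/28 = 25.8929, running total 210.89
Total 210.89.

210.89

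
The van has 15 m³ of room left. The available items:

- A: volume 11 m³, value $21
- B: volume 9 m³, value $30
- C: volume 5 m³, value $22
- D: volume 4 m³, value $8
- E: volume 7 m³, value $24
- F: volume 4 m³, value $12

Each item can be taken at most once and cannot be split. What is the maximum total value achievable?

$52

Check high-value combinations within 15 m³:
- B+C: volume 9+5=14, value 30+22=52
- C+E: volume 5+7=12, value 22+24=46
- D+E+F: volume 4+7+4=15, value 8+24+12=44
Best: $52.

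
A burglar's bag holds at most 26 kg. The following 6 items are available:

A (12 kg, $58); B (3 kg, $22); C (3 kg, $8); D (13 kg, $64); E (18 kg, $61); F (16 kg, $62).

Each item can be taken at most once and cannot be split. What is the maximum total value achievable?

This is a 0/1 knapsack; check combinations near the capacity.
- A+D: weight 12+13=25, value 58+64=122
- B+C+D: weight 3+3+13=19, value 22+8+64=94
- B+C+F: weight 3+3+16=22, value 22+8+62=92
Best: $122.

$122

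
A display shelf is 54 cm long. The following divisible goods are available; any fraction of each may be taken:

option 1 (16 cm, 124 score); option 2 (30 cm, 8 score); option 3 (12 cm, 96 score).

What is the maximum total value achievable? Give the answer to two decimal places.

226.93

Take in order of value per unit:
- option 3 (96/12 per unit): all 12 → value 96, running total 96.00
- option 1 (124/16 per unit): all 16 → value 124, running total 220.00
- option 2 (8/30 per unit): 26 of 30 → value 26×8/30 = 6.9333, running total 226.93
Total 226.93.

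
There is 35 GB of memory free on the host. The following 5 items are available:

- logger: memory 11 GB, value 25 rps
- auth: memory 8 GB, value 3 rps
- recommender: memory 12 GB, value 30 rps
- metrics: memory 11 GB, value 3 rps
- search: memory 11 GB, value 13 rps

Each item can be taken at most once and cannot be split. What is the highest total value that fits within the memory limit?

68 rps

Check high-value combinations within 35 GB:
- logger+recommender+search: memory 11+12+11=34, value 25+30+13=68
- logger+auth+recommender: memory 11+8+12=31, value 25+3+30=58
- logger+recommender+metrics: memory 11+12+11=34, value 25+30+3=58
Best: 68 rps.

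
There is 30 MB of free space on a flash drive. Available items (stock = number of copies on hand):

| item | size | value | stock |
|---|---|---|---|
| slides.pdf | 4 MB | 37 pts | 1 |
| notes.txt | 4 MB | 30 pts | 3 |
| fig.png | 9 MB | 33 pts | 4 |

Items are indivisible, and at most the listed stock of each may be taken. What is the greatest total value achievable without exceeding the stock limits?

Top feasible selections:
- 1×slides.pdf + 2×notes.txt + 2×fig.png: size 30, value 163
- 1×slides.pdf + 3×notes.txt + 1×fig.png: size 25, value 160
Best: 163 pts.

163 pts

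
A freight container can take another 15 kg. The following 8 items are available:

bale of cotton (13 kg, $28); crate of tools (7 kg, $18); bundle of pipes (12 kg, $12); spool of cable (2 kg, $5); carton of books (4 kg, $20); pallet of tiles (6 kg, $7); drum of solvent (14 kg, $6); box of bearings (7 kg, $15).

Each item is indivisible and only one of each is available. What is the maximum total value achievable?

This is a 0/1 knapsack; check combinations near the capacity.
- crate of tools+spool of cable+carton of books: weight 7+2+4=13, value 18+5+20=43
- spool of cable+carton of books+box of bearings: weight 2+4+7=13, value 5+20+15=40
- crate of tools+carton of books: weight 7+4=11, value 18+20=38
Best: $43.

$43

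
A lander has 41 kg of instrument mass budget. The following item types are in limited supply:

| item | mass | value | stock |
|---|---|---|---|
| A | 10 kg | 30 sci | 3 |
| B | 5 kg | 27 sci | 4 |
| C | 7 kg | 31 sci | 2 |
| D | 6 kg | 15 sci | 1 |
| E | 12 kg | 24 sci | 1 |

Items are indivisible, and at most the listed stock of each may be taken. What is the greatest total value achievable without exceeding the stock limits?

185 sci

Best selections within mass 41 and stock limits:
- 4×B + 2×C + 1×D: mass 40, value 185
- 1×A + 3×B + 2×C: mass 39, value 173
Best: 185 sci.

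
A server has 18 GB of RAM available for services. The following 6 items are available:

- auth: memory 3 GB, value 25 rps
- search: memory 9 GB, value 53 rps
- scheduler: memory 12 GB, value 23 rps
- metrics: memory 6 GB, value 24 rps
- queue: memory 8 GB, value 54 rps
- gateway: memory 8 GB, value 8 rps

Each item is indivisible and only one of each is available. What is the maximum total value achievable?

Check high-value combinations within 18 GB:
- search+queue: memory 9+8=17, value 53+54=107
- auth+metrics+queue: memory 3+6+8=17, value 25+24+54=103
- auth+search+metrics: memory 3+9+6=18, value 25+53+24=102
- auth+queue: memory 3+8=11, value 25+54=79
- auth+search: memory 3+9=12, value 25+53=78
Best: 107 rps.

107 rps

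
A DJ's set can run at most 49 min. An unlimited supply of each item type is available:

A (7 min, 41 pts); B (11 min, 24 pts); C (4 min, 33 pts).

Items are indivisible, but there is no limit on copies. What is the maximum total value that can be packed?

Best value-per-unit is C at 33/4, and filling with it alone uses duration 12×4=48. No mix of the others beats 12×33 = 396.

396 pts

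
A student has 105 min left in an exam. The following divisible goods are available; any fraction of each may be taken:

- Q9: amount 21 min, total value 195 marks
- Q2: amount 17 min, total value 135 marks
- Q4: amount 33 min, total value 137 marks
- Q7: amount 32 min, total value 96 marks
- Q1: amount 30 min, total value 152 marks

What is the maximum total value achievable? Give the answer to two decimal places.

631.00

Take in order of value per unit:
- Q9 (195/21 per unit): all 21 → value 195, running total 195.00
- Q2 (135/17 per unit): all 17 → value 135, running total 330.00
- Q1 (152/30 per unit): all 30 → value 152, running total 482.00
- Q4 (137/33 per unit): all 33 → value 137, running total 619.00
- Q7 (96/32 per unit): 4 of 32 → value 4×96/32 = 12.0000, running total 631.00
Total 631.00.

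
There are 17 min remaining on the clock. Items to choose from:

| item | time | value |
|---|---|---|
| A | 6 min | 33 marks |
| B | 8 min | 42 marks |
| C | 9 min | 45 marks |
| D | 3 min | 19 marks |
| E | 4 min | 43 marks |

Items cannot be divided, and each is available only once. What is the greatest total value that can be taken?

Check high-value combinations within 17 min:
- C+D+E: time 9+3+4=16, value 45+19+43=107
- B+D+E: time 8+3+4=15, value 42+19+43=104
- A+D+E: time 6+3+4=13, value 33+19+43=95
Best: 107 marks.

107 marks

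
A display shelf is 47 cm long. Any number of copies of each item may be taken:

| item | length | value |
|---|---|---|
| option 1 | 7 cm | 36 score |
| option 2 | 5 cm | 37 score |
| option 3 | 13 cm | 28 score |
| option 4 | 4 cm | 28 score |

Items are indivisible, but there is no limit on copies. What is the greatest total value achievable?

Best value-per-unit is option 2 at 37/5; filling with it alone gives 9×37 = 333.
Optimal mix: 7×option 2 + 3×option 4 → length 47, value 343.

343 score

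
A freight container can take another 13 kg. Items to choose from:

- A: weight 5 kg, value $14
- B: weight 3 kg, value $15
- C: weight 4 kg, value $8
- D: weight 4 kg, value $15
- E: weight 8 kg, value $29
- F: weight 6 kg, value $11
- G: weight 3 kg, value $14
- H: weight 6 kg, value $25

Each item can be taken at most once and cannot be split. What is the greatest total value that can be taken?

$55

Check high-value combinations within 13 kg:
- B+D+H: weight 3+4+6=13, value 15+15+25=55
- B+G+H: weight 3+3+6=12, value 15+14+25=54
- D+G+H: weight 4+3+6=13, value 15+14+25=54
- B+C+H: weight 3+4+6=13, value 15+8+25=48
- C+G+H: weight 4+3+6=13, value 8+14+25=47
Best: $55.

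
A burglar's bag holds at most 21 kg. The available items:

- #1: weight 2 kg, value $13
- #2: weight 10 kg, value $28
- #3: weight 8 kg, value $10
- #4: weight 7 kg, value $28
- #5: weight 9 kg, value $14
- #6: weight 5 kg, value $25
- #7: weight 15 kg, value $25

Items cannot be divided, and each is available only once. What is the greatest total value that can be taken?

Check high-value combinations within 21 kg:
- #1+#2+#4: weight 2+10+7=19, value 13+28+28=69
- #4+#5+#6: weight 7+9+5=21, value 28+14+25=67
- #1+#4+#6: weight 2+7+5=14, value 13+28+25=66
- #1+#2+#6: weight 2+10+5=17, value 13+28+25=66
Best: $69.

$69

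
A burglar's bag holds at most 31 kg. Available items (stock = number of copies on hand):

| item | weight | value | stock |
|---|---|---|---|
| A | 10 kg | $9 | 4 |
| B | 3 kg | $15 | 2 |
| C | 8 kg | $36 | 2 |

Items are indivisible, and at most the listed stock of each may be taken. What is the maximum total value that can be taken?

Best selections within weight 31 and stock limits:
- 2×B + 2×C: weight 22, value 102
- 1×A + 1×B + 2×C: weight 29, value 96
- 1×B + 2×C: weight 19, value 87
Best: $102.

$102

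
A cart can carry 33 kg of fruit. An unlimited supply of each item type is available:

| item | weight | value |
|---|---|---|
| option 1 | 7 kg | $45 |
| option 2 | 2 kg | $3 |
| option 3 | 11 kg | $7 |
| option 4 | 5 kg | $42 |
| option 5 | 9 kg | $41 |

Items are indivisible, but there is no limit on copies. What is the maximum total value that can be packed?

Best value-per-unit is option 4 at 42/5; filling with it alone gives 6×42 = 252.
Optimal mix: 1×option 1 + 5×option 4 → weight 32, value 255.

$255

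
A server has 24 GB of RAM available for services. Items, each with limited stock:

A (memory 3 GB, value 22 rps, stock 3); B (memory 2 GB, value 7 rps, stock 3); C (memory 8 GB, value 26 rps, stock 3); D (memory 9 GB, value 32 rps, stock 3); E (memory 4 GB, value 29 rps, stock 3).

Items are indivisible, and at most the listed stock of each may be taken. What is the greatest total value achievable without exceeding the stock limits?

160 rps

Best selections within memory 24 and stock limits:
- 3×A + 1×B + 3×E: memory 23, value 160
- 3×A + 3×E: memory 21, value 153
Best: 160 rps.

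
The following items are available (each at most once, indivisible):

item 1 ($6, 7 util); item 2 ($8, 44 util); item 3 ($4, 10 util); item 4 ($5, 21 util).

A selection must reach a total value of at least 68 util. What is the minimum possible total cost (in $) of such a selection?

17

Subsets with value ≥ 68, sorted by total cost:
- item 2+item 3+item 4: cost 17, value 75
- item 1+item 2+item 4: cost 19, value 72
- item 1+item 2+item 3+item 4: cost 23, value 82
Minimum cost: 17 $.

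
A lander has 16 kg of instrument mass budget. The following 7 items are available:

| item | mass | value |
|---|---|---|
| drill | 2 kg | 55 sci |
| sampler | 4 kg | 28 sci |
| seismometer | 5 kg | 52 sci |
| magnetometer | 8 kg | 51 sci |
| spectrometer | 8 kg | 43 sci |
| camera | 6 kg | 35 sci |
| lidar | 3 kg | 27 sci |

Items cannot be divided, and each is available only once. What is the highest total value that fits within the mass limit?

169 sci

Check high-value combinations within 16 kg:
- drill+seismometer+camera+lidar: mass 2+5+6+3=16, value 55+52+35+27=169
- drill+sampler+seismometer+lidar: mass 2+4+5+3=14, value 55+28+52+27=162
- drill+seismometer+magnetometer: mass 2+5+8=15, value 55+52+51=158
Best: 169 sci.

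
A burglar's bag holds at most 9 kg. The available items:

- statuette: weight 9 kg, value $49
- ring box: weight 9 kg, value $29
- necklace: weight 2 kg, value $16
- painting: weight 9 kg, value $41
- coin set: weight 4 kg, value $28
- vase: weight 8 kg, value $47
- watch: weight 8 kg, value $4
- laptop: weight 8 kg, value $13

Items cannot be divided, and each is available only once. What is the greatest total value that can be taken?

This is a 0/1 knapsack; check combinations near the capacity.
- statuette: weight 9, value 49
- vase: weight 8, value 47
- necklace+coin set: weight 2+4=6, value 16+28=44
- painting: weight 9, value 41
- ring box: weight 9, value 29
Best: $49.

$49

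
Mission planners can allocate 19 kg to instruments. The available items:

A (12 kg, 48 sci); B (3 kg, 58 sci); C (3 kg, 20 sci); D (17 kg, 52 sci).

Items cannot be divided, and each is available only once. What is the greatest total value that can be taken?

126 sci

Check high-value combinations within 19 kg:
- A+B+C: mass 12+3+3=18, value 48+58+20=126
- A+B: mass 12+3=15, value 48+58=106
- B+C: mass 3+3=6, value 58+20=78
- A+C: mass 12+3=15, value 48+20=68
- B: mass 3, value 58
Best: 126 sci.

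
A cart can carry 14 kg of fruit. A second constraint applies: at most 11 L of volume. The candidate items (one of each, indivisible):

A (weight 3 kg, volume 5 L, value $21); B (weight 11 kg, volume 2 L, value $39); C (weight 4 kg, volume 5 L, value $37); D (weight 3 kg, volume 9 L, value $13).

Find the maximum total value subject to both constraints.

Feasible sets respecting both limits:
- A+B: weight 14, volume 7, value 60
- A+C: weight 7, volume 10, value 58
- B+D: weight 14, volume 11, value 52
- B: weight 11, volume 2, value 39
Best: $60.

$60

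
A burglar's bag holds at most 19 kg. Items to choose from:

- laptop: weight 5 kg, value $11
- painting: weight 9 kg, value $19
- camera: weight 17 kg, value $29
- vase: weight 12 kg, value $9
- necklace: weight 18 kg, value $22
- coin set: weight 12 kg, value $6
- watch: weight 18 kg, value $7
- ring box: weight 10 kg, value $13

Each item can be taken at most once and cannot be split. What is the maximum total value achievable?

Check high-value combinations within 19 kg:
- painting+ring box: weight 9+10=19, value 19+13=32
- laptop+painting: weight 5+9=14, value 11+19=30
- camera: weight 17, value 29
- laptop+ring box: weight 5+10=15, value 11+13=24
Best: $32.

$32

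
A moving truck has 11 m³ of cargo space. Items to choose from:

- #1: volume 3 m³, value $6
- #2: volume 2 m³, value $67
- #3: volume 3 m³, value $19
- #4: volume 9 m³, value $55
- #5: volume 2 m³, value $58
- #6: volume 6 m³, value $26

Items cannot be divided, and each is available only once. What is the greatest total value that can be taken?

$151

Check high-value combinations within 11 m³:
- #2+#5+#6: volume 2+2+6=10, value 67+58+26=151
- #1+#2+#3+#5: volume 3+2+3+2=10, value 6+67+19+58=150
- #2+#3+#5: volume 2+3+2=7, value 67+19+58=144
- #1+#2+#5: volume 3+2+2=7, value 6+67+58=131
- #2+#5: volume 2+2=4, value 67+58=125
Best: $151.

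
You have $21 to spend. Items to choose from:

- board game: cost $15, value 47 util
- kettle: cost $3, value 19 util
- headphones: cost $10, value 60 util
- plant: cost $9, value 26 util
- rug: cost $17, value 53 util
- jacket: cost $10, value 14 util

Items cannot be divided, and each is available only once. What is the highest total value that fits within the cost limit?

Check high-value combinations within $21:
- headphones+plant: cost 10+9=19, value 60+26=86
- kettle+headphones: cost 3+10=13, value 19+60=79
- headphones+jacket: cost 10+10=20, value 60+14=74
Best: 86 util.

86 util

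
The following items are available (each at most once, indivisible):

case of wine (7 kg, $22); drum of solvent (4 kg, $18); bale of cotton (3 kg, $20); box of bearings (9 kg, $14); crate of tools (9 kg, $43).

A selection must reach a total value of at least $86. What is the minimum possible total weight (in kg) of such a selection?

Subsets with value ≥ 86, sorted by total weight:
- case of wine+drum of solvent+bale of cotton+crate of tools: weight 23, value 103
- drum of solvent+bale of cotton+box of bearings+crate of tools: weight 25, value 95
- case of wine+bale of cotton+box of bearings+crate of tools: weight 28, value 99
Minimum weight: 23 kg.

23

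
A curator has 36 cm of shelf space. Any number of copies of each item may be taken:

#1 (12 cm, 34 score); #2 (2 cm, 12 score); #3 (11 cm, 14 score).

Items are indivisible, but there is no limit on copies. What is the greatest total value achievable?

216 score

Best value-per-unit is #2 at 12/2, and filling with it alone uses length 18×2=36. No mix of the others beats 18×12 = 216.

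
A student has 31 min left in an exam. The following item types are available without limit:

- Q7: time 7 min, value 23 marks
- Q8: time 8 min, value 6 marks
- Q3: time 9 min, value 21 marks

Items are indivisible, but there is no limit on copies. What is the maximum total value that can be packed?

92 marks

Best value-per-unit is Q7 at 23/7, and filling with it alone uses time 4×7=28. No mix of the others beats 4×23 = 92.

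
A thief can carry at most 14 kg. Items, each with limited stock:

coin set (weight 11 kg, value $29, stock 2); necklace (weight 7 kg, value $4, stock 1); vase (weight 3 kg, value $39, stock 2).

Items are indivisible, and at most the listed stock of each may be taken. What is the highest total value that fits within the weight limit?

$82

Best selections within weight 14 and stock limits:
- 1×necklace + 2×vase: weight 13, value 82
- 2×vase: weight 6, value 78
- 1×coin set + 1×vase: weight 14, value 68
Best: $82.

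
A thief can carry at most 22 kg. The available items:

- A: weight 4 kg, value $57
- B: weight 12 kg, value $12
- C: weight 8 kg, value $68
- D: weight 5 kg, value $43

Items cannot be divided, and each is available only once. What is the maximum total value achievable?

Check high-value combinations within 22 kg:
- A+C+D: weight 4+8+5=17, value 57+68+43=168
- A+C: weight 4+8=12, value 57+68=125
- A+B+D: weight 4+12+5=21, value 57+12+43=112
Best: $168.

$168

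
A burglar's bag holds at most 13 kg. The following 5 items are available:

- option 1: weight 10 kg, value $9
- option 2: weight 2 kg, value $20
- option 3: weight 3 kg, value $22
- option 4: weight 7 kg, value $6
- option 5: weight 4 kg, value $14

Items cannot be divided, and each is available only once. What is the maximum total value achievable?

Check high-value combinations within 13 kg:
- option 2+option 3+option 5: weight 2+3+4=9, value 20+22+14=56
- option 2+option 3+option 4: weight 2+3+7=12, value 20+22+6=48
- option 2+option 3: weight 2+3=5, value 20+22=42
- option 2+option 4+option 5: weight 2+7+4=13, value 20+6+14=40
Best: $56.

$56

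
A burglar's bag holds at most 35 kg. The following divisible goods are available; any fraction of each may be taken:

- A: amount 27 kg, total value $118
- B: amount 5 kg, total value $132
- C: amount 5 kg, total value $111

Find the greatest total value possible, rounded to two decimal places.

Take in order of value per unit:
- B (132/5 per unit): all 5 → value 132, running total 132.00
- C (111/5 per unit): all 5 → value 111, running total 243.00
- A (118/27 per unit): 25 of 27 → value 25×118/27 = 109.2593, running total 352.26
Total 352.26.

352.26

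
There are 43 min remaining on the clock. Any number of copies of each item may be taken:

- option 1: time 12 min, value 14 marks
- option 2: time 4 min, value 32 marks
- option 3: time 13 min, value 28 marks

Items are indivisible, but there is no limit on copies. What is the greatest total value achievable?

320 marks

Best value-per-unit is option 2 at 32/4, and filling with it alone uses time 10×4=40. No mix of the others beats 10×32 = 320.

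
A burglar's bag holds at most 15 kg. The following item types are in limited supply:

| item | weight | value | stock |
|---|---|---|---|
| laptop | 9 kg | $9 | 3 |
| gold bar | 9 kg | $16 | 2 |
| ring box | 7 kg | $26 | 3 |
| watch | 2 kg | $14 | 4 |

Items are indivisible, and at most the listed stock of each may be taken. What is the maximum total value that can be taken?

$82

Best selections within weight 15 and stock limits:
- 1×ring box + 4×watch: weight 15, value 82
- 1×ring box + 3×watch: weight 13, value 68
- 1×gold bar + 3×watch: weight 15, value 58
- 4×watch: weight 8, value 56
Best: $82.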